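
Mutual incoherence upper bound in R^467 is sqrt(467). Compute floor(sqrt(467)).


21^2 = 441 <= 467 < 484 = 22^2, so 21 <= sqrt(467) < 22.
floor(sqrt(467)) = 21.

21


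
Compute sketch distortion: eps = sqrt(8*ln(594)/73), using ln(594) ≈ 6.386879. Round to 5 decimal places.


ln(594) ≈ 6.386879.
8*ln(N)/m ≈ 8*6.386879/73 ≈ 0.69993195.
eps = sqrt(0.69993195) ≈ 0.8366194 ≈ 0.83662.

0.83662


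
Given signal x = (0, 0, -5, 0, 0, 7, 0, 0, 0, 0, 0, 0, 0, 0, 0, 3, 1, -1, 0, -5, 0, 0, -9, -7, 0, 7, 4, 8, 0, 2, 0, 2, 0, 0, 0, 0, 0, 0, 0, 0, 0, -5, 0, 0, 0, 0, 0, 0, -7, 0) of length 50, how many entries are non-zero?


Non-zero positions: [2, 5, 15, 16, 17, 19, 22, 23, 25, 26, 27, 29, 31, 41, 48].
Sparsity = 15.

15


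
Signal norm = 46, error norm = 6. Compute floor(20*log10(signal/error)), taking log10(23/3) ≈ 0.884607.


||x||/||e|| = 46/6 = 23/3.
log10(23/3) ≈ 0.884607.
20*log10(||x||/||e||) ≈ 20*0.884607 = 17.69214.
floor(17.69214) = 17.

17


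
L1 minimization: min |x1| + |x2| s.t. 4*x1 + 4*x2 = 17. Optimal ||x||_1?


Axis intercepts:
  x1 = 17/4, x2 = 0: L1 = 17/4
  x1 = 0, x2 = 17/4: L1 = 17/4
x* = (17/4, 0)
||x*||_1 = 17/4.

17/4


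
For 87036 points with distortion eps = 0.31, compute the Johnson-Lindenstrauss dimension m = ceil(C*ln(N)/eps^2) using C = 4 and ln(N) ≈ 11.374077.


ln(87036) ≈ 11.374077.
eps^2 = 0.31^2 = 0.0961.
C*ln(N)/eps^2 ≈ 4*11.374077/0.0961 ≈ 473.4267.
m = ceil(473.4267) = 474.

474


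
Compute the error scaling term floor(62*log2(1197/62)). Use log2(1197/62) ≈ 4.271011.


log2(n/k) = log2(1197/62) ≈ 4.271011.
k*log2(n/k) ≈ 62*4.271011 = 264.802682.
floor(264.802682) = 264.

264


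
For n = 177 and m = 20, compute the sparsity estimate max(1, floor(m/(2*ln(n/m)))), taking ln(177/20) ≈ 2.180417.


n/m = 177/20.
ln(n/m) ≈ 2.180417.
2*ln(n/m) ≈ 4.360834.
m/(2*ln(n/m)) ≈ 20/4.360834 ≈ 4.5863.
floor = 4.
k_max = max(1, 4) = 4.

4


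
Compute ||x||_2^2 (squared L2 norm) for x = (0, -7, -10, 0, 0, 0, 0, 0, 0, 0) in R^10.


Non-zero entries: [(1, -7), (2, -10)]
Squares: [49, 100]
||x||_2^2 = sum = 149.

149


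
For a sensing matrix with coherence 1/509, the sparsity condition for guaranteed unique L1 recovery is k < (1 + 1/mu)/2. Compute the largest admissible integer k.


1/mu = 509.
1 + 1/mu = 510.
(1 + 1/mu)/2 = 255 is an integer and the inequality is strict, so k_max = 255 - 1 = 254.

254


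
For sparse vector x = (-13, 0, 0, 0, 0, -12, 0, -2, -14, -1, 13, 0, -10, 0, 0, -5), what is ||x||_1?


Non-zero entries: [(0, -13), (5, -12), (7, -2), (8, -14), (9, -1), (10, 13), (12, -10), (15, -5)]
Absolute values: [13, 12, 2, 14, 1, 13, 10, 5]
||x||_1 = sum = 70.

70


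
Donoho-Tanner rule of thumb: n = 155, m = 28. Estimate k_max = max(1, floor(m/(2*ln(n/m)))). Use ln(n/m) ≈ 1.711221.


n/m = 155/28.
ln(n/m) ≈ 1.711221.
2*ln(n/m) ≈ 3.422442.
m/(2*ln(n/m)) ≈ 28/3.422442 ≈ 8.1813.
floor = 8.
k_max = max(1, 8) = 8.

8


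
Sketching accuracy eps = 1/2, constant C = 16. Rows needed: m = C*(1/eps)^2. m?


1/eps = 2.
(1/eps)^2 = 4.
m = 16*4 = 64.

64


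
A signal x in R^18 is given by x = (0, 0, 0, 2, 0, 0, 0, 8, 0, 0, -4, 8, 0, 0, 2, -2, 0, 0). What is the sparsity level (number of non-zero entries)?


Non-zero positions: [3, 7, 10, 11, 14, 15].
Sparsity = 6.

6


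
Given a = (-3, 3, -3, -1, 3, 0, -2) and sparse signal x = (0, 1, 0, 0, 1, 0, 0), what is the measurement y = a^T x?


Non-zero terms: ['3*1', '3*1']
Products: [3, 3]
y = sum = 6.

6


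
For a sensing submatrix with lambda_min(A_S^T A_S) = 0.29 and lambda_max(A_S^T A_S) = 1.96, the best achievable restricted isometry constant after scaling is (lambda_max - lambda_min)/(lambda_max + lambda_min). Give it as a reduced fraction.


lambda_max - lambda_min = 1.96 - 0.29 = 1.67.
lambda_max + lambda_min = 1.96 + 0.29 = 2.25.
delta = 1.67/2.25 = 167/225.

167/225


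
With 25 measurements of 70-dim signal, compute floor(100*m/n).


100*m/n = 100*25/70 ≈ 35.7143.
floor = 35.

35


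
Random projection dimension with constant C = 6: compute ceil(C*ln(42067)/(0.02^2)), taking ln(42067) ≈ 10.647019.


ln(42067) ≈ 10.647019.
eps^2 = 0.02^2 = 0.0004.
C*ln(N)/eps^2 ≈ 6*10.647019/0.0004 ≈ 159705.285.
m = ceil(159705.285) = 159706.

159706


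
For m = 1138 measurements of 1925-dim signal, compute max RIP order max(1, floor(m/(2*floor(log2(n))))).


floor(log2(1925)) = 10.
2*10 = 20.
m/(2*floor(log2(n))) = 1138/20 ≈ 56.9.
floor = 56.
k = max(1, 56) = 56.

56


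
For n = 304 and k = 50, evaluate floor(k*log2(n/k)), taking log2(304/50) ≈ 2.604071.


log2(n/k) = log2(304/50) ≈ 2.604071.
k*log2(n/k) ≈ 50*2.604071 = 130.20355.
floor(130.20355) = 130.

130


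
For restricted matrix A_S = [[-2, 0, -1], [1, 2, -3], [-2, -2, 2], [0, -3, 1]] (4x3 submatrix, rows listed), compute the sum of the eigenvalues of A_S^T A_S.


Sum of eigenvalues of A_S^T A_S = trace(A_S^T A_S) = sum of squared column norms of A_S.
A_S^T A_S diagonal: [9, 17, 15].
trace = 9 + 17 + 15 = 41.

41


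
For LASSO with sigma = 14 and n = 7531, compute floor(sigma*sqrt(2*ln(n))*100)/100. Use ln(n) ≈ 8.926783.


ln(7531) ≈ 8.926783.
2*ln(n) ≈ 17.853566.
sqrt(2*ln(n)) ≈ sqrt(17.853566) ≈ 4.225348.
lambda ≈ 14*4.225348 = 59.154872.
floor(lambda*100)/100 = 59.15.

59.15


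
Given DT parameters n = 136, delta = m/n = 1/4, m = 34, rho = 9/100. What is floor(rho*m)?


m = 1/4*136 = 34.
rho = 9/100.
rho*m = 9/100*34 = 3.06.
k = floor(3.06) = 3.

3


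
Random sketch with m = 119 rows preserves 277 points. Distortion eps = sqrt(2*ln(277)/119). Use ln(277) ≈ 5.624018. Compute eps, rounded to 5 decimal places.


ln(277) ≈ 5.624018.
2*ln(N)/m ≈ 2*5.624018/119 ≈ 0.09452131.
eps = sqrt(0.09452131) ≈ 0.3074432 ≈ 0.30744.

0.30744


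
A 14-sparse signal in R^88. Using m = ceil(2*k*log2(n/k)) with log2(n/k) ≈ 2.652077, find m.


log2(n/k) = log2(88/14) ≈ 2.652077.
2*k*log2(n/k) ≈ 2*14*2.652077 = 74.258156.
m = ceil(74.258156) = 75.

75


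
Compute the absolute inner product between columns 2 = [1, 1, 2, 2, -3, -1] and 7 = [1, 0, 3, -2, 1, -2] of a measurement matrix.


Inner product: 1*1 + 1*0 + 2*3 + 2*-2 + -3*1 + -1*-2
Products: [1, 0, 6, -4, -3, 2]
Sum = 2.
|dot| = 2.

2


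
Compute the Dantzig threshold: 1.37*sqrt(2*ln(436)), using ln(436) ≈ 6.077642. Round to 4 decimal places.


ln(436) ≈ 6.077642.
2*ln(n) ≈ 12.155284.
sqrt(2*ln(n)) ≈ sqrt(12.155284) ≈ 3.486443.
threshold ≈ 1.37*3.486443 = 4.77642691 ≈ 4.7764.

4.7764


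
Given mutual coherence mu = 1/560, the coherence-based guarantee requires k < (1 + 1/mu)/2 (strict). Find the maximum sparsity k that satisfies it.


1/mu = 560.
1 + 1/mu = 561.
(1 + 1/mu)/2 = 280.5 is not an integer, so k_max = floor(280.5) = 280.

280


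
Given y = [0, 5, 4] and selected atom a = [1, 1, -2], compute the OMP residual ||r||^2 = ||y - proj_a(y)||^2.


a^T a = 6.
a^T y = -3.
coeff = -3/6 = -1/2.
||r||^2 = 79/2.

79/2


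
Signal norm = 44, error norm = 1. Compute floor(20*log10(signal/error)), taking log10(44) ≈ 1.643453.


||x||/||e|| = 44/1 = 44.
log10(44) ≈ 1.643453.
20*log10(||x||/||e||) ≈ 20*1.643453 = 32.86906.
floor(32.86906) = 32.

32


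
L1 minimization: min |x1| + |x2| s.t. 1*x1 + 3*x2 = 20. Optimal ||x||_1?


Axis intercepts:
  x1 = 20, x2 = 0: L1 = 20
  x1 = 0, x2 = 20/3: L1 = 20/3
x* = (0, 20/3)
||x*||_1 = 20/3.

20/3


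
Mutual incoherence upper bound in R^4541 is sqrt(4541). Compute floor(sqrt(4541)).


67^2 = 4489 <= 4541 < 4624 = 68^2, so 67 <= sqrt(4541) < 68.
floor(sqrt(4541)) = 67.

67


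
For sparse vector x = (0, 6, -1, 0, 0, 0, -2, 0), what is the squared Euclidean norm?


Non-zero entries: [(1, 6), (2, -1), (6, -2)]
Squares: [36, 1, 4]
||x||_2^2 = sum = 41.

41


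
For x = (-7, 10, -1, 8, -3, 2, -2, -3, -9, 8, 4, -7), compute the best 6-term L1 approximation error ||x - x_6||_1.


Sorted |x_i| descending: [10, 9, 8, 8, 7, 7, 4, 3, 3, 2, 2, 1]
Keep top 6: [10, 9, 8, 8, 7, 7]
Tail entries: [4, 3, 3, 2, 2, 1]
L1 error = sum of tail = 15.

15


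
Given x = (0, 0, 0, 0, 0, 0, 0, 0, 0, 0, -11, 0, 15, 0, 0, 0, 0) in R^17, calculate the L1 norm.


Non-zero entries: [(10, -11), (12, 15)]
Absolute values: [11, 15]
||x||_1 = sum = 26.

26


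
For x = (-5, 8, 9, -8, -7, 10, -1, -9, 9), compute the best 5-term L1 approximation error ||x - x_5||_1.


Sorted |x_i| descending: [10, 9, 9, 9, 8, 8, 7, 5, 1]
Keep top 5: [10, 9, 9, 9, 8]
Tail entries: [8, 7, 5, 1]
L1 error = sum of tail = 21.

21


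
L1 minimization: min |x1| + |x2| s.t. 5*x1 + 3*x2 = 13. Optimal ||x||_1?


Axis intercepts:
  x1 = 13/5, x2 = 0: L1 = 13/5
  x1 = 0, x2 = 13/3: L1 = 13/3
x* = (13/5, 0)
||x*||_1 = 13/5.

13/5


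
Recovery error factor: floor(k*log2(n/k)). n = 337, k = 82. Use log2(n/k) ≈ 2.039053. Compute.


log2(n/k) = log2(337/82) ≈ 2.039053.
k*log2(n/k) ≈ 82*2.039053 = 167.202346.
floor(167.202346) = 167.

167


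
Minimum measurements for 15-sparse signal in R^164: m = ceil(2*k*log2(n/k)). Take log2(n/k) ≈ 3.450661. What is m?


log2(n/k) = log2(164/15) ≈ 3.450661.
2*k*log2(n/k) ≈ 2*15*3.450661 = 103.51983.
m = ceil(103.51983) = 104.

104


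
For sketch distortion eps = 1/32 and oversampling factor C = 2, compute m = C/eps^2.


1/eps = 32.
(1/eps)^2 = 1024.
m = 2*1024 = 2048.

2048


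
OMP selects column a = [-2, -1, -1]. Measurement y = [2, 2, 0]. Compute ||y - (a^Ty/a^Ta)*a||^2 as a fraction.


a^T a = 6.
a^T y = -6.
coeff = -6/6 = -1.
||r||^2 = 2.

2


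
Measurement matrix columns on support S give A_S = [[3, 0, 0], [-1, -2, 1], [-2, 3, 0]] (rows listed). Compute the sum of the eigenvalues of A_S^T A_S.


Sum of eigenvalues of A_S^T A_S = trace(A_S^T A_S) = sum of squared column norms of A_S.
A_S^T A_S diagonal: [14, 13, 1].
trace = 14 + 13 + 1 = 28.

28


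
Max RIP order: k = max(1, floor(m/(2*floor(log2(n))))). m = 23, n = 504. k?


floor(log2(504)) = 8.
2*8 = 16.
m/(2*floor(log2(n))) = 23/16 ≈ 1.4375.
floor = 1.
k = max(1, 1) = 1.

1


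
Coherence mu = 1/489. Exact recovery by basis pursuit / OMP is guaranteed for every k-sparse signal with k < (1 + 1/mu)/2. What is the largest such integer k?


1/mu = 489.
1 + 1/mu = 490.
(1 + 1/mu)/2 = 245 is an integer and the inequality is strict, so k_max = 245 - 1 = 244.

244


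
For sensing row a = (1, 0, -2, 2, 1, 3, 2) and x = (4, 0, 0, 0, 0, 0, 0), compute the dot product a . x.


Non-zero terms: ['1*4']
Products: [4]
y = sum = 4.

4


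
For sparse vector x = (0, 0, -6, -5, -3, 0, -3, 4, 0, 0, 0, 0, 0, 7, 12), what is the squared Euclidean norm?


Non-zero entries: [(2, -6), (3, -5), (4, -3), (6, -3), (7, 4), (13, 7), (14, 12)]
Squares: [36, 25, 9, 9, 16, 49, 144]
||x||_2^2 = sum = 288.

288


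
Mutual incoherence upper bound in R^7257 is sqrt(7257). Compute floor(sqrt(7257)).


85^2 = 7225 <= 7257 < 7396 = 86^2, so 85 <= sqrt(7257) < 86.
floor(sqrt(7257)) = 85.

85


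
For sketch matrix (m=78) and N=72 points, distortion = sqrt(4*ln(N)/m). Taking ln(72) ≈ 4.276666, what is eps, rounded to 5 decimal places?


ln(72) ≈ 4.276666.
4*ln(N)/m ≈ 4*4.276666/78 ≈ 0.21931621.
eps = sqrt(0.21931621) ≈ 0.4683121 ≈ 0.46831.

0.46831


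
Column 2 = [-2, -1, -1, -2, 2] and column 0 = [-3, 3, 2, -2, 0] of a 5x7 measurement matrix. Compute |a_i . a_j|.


Inner product: -2*-3 + -1*3 + -1*2 + -2*-2 + 2*0
Products: [6, -3, -2, 4, 0]
Sum = 5.
|dot| = 5.

5


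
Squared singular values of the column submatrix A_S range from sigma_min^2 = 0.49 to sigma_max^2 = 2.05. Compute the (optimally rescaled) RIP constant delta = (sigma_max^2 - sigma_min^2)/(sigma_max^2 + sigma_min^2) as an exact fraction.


lambda_max - lambda_min = 2.05 - 0.49 = 1.56.
lambda_max + lambda_min = 2.05 + 0.49 = 2.54.
delta = 1.56/2.54 = 156/254 = 78/127.

78/127


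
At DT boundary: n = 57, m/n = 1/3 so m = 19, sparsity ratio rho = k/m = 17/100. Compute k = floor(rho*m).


m = 1/3*57 = 19.
rho = 17/100.
rho*m = 17/100*19 = 3.23.
k = floor(3.23) = 3.

3


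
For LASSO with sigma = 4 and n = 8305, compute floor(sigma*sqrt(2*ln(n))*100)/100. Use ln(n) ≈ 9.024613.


ln(8305) ≈ 9.024613.
2*ln(n) ≈ 18.049226.
sqrt(2*ln(n)) ≈ sqrt(18.049226) ≈ 4.248438.
lambda ≈ 4*4.248438 = 16.993752.
floor(lambda*100)/100 = 16.99.

16.99


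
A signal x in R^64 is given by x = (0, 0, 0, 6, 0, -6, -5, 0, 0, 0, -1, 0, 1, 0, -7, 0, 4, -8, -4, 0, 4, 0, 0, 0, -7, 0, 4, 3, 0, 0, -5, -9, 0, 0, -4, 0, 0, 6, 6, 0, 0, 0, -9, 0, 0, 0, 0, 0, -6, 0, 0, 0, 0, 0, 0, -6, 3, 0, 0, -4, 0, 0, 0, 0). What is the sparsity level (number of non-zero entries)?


Non-zero positions: [3, 5, 6, 10, 12, 14, 16, 17, 18, 20, 24, 26, 27, 30, 31, 34, 37, 38, 42, 48, 55, 56, 59].
Sparsity = 23.

23


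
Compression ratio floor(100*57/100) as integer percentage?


100*m/n = 100*57/100 ≈ 57.0.
floor = 57.

57


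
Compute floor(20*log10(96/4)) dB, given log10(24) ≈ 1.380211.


||x||/||e|| = 96/4 = 24.
log10(24) ≈ 1.380211.
20*log10(||x||/||e||) ≈ 20*1.380211 = 27.60422.
floor(27.60422) = 27.

27


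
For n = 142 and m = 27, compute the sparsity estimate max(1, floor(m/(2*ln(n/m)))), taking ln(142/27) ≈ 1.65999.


n/m = 142/27.
ln(n/m) ≈ 1.65999.
2*ln(n/m) ≈ 3.31998.
m/(2*ln(n/m)) ≈ 27/3.31998 ≈ 8.1326.
floor = 8.
k_max = max(1, 8) = 8.

8


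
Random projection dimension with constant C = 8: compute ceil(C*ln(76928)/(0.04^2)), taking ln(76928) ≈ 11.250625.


ln(76928) ≈ 11.250625.
eps^2 = 0.04^2 = 0.0016.
C*ln(N)/eps^2 ≈ 8*11.250625/0.0016 ≈ 56253.125.
m = ceil(56253.125) = 56254.

56254


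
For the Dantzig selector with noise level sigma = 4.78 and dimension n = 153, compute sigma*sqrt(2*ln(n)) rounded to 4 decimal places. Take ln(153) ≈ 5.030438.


ln(153) ≈ 5.030438.
2*ln(n) ≈ 10.060876.
sqrt(2*ln(n)) ≈ sqrt(10.060876) ≈ 3.171888.
threshold ≈ 4.78*3.171888 = 15.16162464 ≈ 15.1616.

15.1616


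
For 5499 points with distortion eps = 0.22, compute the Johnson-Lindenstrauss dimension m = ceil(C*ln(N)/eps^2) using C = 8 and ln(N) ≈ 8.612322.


ln(5499) ≈ 8.612322.
eps^2 = 0.22^2 = 0.0484.
C*ln(N)/eps^2 ≈ 8*8.612322/0.0484 ≈ 1423.5243.
m = ceil(1423.5243) = 1424.

1424


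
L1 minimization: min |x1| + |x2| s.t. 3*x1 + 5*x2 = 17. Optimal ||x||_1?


Axis intercepts:
  x1 = 17/3, x2 = 0: L1 = 17/3
  x1 = 0, x2 = 17/5: L1 = 17/5
x* = (0, 17/5)
||x*||_1 = 17/5.

17/5


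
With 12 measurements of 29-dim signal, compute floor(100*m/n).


100*m/n = 100*12/29 ≈ 41.3793.
floor = 41.

41


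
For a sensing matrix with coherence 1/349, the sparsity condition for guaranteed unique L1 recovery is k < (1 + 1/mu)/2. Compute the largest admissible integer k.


1/mu = 349.
1 + 1/mu = 350.
(1 + 1/mu)/2 = 175 is an integer and the inequality is strict, so k_max = 175 - 1 = 174.

174


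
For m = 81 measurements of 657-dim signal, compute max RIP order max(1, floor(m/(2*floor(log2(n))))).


floor(log2(657)) = 9.
2*9 = 18.
m/(2*floor(log2(n))) = 81/18 ≈ 4.5.
floor = 4.
k = max(1, 4) = 4.

4


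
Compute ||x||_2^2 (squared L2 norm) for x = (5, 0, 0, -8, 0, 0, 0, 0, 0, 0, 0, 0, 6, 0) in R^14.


Non-zero entries: [(0, 5), (3, -8), (12, 6)]
Squares: [25, 64, 36]
||x||_2^2 = sum = 125.

125


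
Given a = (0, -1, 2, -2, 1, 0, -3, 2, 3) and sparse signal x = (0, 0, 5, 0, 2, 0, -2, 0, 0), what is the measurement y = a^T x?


Non-zero terms: ['2*5', '1*2', '-3*-2']
Products: [10, 2, 6]
y = sum = 18.

18


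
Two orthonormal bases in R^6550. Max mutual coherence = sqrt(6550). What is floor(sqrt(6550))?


80^2 = 6400 <= 6550 < 6561 = 81^2, so 80 <= sqrt(6550) < 81.
floor(sqrt(6550)) = 80.

80


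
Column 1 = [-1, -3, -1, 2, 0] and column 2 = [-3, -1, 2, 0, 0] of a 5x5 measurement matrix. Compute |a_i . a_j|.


Inner product: -1*-3 + -3*-1 + -1*2 + 2*0 + 0*0
Products: [3, 3, -2, 0, 0]
Sum = 4.
|dot| = 4.

4


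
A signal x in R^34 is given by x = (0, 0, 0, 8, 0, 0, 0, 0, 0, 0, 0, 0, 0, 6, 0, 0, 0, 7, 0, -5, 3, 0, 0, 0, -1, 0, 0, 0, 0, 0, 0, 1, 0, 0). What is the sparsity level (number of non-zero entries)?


Non-zero positions: [3, 13, 17, 19, 20, 24, 31].
Sparsity = 7.

7


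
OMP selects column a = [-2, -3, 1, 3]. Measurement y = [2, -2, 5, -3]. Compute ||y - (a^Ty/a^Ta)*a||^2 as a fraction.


a^T a = 23.
a^T y = -2.
coeff = -2/23 = -2/23.
||r||^2 = 962/23.

962/23


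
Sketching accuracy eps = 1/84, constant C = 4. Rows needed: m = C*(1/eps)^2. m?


1/eps = 84.
(1/eps)^2 = 7056.
m = 4*7056 = 28224.

28224


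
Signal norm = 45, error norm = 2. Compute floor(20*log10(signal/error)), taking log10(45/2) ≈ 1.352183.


||x||/||e|| = 45/2.
log10(45/2) ≈ 1.352183.
20*log10(||x||/||e||) ≈ 20*1.352183 = 27.04366.
floor(27.04366) = 27.

27


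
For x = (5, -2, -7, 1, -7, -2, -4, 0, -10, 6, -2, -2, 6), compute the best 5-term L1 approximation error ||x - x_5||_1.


Sorted |x_i| descending: [10, 7, 7, 6, 6, 5, 4, 2, 2, 2, 2, 1, 0]
Keep top 5: [10, 7, 7, 6, 6]
Tail entries: [5, 4, 2, 2, 2, 2, 1, 0]
L1 error = sum of tail = 18.

18


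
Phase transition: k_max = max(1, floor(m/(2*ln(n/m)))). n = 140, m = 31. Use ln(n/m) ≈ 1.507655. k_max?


n/m = 140/31.
ln(n/m) ≈ 1.507655.
2*ln(n/m) ≈ 3.01531.
m/(2*ln(n/m)) ≈ 31/3.01531 ≈ 10.2809.
floor = 10.
k_max = max(1, 10) = 10.

10


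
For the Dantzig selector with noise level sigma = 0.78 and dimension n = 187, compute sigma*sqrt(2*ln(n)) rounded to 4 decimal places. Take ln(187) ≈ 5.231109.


ln(187) ≈ 5.231109.
2*ln(n) ≈ 10.462218.
sqrt(2*ln(n)) ≈ sqrt(10.462218) ≈ 3.234535.
threshold ≈ 0.78*3.234535 = 2.5229373 ≈ 2.5229.

2.5229


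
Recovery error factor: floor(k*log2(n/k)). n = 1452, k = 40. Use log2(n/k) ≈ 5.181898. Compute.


log2(n/k) = log2(1452/40) ≈ 5.181898.
k*log2(n/k) ≈ 40*5.181898 = 207.27592.
floor(207.27592) = 207.

207


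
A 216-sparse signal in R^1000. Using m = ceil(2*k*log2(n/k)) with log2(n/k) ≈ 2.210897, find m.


log2(n/k) = log2(1000/216) ≈ 2.210897.
2*k*log2(n/k) ≈ 2*216*2.210897 = 955.107504.
m = ceil(955.107504) = 956.

956


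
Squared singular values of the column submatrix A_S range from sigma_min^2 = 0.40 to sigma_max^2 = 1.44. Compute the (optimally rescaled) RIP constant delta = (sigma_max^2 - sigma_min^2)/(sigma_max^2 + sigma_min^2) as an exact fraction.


lambda_max - lambda_min = 1.44 - 0.40 = 1.04.
lambda_max + lambda_min = 1.44 + 0.40 = 1.84.
delta = 1.04/1.84 = 104/184 = 13/23.

13/23


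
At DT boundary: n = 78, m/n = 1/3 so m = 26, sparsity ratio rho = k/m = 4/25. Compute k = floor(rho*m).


m = 1/3*78 = 26.
rho = 4/25.
rho*m = 4/25*26 = 4.16.
k = floor(4.16) = 4.

4


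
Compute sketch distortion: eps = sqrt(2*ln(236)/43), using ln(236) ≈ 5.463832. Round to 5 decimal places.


ln(236) ≈ 5.463832.
2*ln(N)/m ≈ 2*5.463832/43 ≈ 0.25413172.
eps = sqrt(0.25413172) ≈ 0.5041148 ≈ 0.50411.

0.50411


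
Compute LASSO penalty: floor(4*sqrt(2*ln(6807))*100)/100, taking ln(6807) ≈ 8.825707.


ln(6807) ≈ 8.825707.
2*ln(n) ≈ 17.651414.
sqrt(2*ln(n)) ≈ sqrt(17.651414) ≈ 4.201359.
lambda ≈ 4*4.201359 = 16.805436.
floor(lambda*100)/100 = 16.80.

16.80


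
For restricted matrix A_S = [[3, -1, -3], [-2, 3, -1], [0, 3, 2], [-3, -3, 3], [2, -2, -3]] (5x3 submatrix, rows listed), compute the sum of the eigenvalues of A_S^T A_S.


Sum of eigenvalues of A_S^T A_S = trace(A_S^T A_S) = sum of squared column norms of A_S.
A_S^T A_S diagonal: [26, 32, 32].
trace = 26 + 32 + 32 = 90.

90


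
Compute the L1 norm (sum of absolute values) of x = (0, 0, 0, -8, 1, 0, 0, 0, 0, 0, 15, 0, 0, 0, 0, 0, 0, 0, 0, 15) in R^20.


Non-zero entries: [(3, -8), (4, 1), (10, 15), (19, 15)]
Absolute values: [8, 1, 15, 15]
||x||_1 = sum = 39.

39


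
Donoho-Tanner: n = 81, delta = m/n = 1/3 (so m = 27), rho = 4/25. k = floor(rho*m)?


m = 1/3*81 = 27.
rho = 4/25.
rho*m = 4/25*27 = 4.32.
k = floor(4.32) = 4.

4


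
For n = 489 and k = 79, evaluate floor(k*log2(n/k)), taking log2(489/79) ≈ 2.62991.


log2(n/k) = log2(489/79) ≈ 2.62991.
k*log2(n/k) ≈ 79*2.62991 = 207.76289.
floor(207.76289) = 207.

207


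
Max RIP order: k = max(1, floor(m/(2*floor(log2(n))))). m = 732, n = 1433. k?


floor(log2(1433)) = 10.
2*10 = 20.
m/(2*floor(log2(n))) = 732/20 ≈ 36.6.
floor = 36.
k = max(1, 36) = 36.

36


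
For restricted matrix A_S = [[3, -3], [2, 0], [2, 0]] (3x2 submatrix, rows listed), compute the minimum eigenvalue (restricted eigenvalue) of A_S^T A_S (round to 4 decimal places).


A_S^T A_S = [[17, -9], [-9, 9]].
trace = 26.
det = 72.
disc = trace^2 - 4*det = 676 - 4*72 = 388.
sqrt(388) ≈ 19.697716.
lam_min = (26 - sqrt(388))/2 ≈ (26 - 19.697716)/2 = 3.151142 ≈ 3.1511.

3.1511


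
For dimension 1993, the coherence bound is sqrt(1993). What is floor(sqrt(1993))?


44^2 = 1936 <= 1993 < 2025 = 45^2, so 44 <= sqrt(1993) < 45.
floor(sqrt(1993)) = 44.

44


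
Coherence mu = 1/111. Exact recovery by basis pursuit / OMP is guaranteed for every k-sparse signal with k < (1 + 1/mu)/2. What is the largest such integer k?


1/mu = 111.
1 + 1/mu = 112.
(1 + 1/mu)/2 = 56 is an integer and the inequality is strict, so k_max = 56 - 1 = 55.

55


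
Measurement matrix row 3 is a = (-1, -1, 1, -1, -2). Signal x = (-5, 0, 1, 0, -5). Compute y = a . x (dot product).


Non-zero terms: ['-1*-5', '1*1', '-2*-5']
Products: [5, 1, 10]
y = sum = 16.

16


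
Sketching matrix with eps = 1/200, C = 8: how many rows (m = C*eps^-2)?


1/eps = 200.
(1/eps)^2 = 40000.
m = 8*40000 = 320000.

320000


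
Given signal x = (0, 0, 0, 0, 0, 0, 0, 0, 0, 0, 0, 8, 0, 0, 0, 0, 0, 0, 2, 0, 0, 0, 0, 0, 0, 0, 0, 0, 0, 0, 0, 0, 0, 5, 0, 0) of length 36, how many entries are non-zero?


Non-zero positions: [11, 18, 33].
Sparsity = 3.

3


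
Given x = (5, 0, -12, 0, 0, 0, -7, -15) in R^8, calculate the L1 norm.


Non-zero entries: [(0, 5), (2, -12), (6, -7), (7, -15)]
Absolute values: [5, 12, 7, 15]
||x||_1 = sum = 39.

39


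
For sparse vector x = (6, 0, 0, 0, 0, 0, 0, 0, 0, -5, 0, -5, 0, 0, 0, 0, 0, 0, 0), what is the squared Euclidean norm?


Non-zero entries: [(0, 6), (9, -5), (11, -5)]
Squares: [36, 25, 25]
||x||_2^2 = sum = 86.

86


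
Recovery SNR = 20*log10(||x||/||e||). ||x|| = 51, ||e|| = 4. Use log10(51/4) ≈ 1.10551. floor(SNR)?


||x||/||e|| = 51/4.
log10(51/4) ≈ 1.10551.
20*log10(||x||/||e||) ≈ 20*1.10551 = 22.1102.
floor(22.1102) = 22.

22


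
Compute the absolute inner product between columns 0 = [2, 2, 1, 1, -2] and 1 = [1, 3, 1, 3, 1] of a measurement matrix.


Inner product: 2*1 + 2*3 + 1*1 + 1*3 + -2*1
Products: [2, 6, 1, 3, -2]
Sum = 10.
|dot| = 10.

10


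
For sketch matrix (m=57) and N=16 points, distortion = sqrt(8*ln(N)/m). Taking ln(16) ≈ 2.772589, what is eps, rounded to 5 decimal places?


ln(16) ≈ 2.772589.
8*ln(N)/m ≈ 8*2.772589/57 ≈ 0.3891353.
eps = sqrt(0.3891353) ≈ 0.6238071 ≈ 0.62381.

0.62381


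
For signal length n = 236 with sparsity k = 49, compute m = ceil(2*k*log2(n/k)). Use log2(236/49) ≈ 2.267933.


log2(n/k) = log2(236/49) ≈ 2.267933.
2*k*log2(n/k) ≈ 2*49*2.267933 = 222.257434.
m = ceil(222.257434) = 223.

223


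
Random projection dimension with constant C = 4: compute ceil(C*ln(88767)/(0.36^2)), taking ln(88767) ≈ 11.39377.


ln(88767) ≈ 11.39377.
eps^2 = 0.36^2 = 0.1296.
C*ln(N)/eps^2 ≈ 4*11.39377/0.1296 ≈ 351.6596.
m = ceil(351.6596) = 352.

352


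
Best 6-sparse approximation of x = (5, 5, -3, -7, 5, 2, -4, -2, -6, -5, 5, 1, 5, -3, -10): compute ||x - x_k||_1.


Sorted |x_i| descending: [10, 7, 6, 5, 5, 5, 5, 5, 5, 4, 3, 3, 2, 2, 1]
Keep top 6: [10, 7, 6, 5, 5, 5]
Tail entries: [5, 5, 5, 4, 3, 3, 2, 2, 1]
L1 error = sum of tail = 30.

30


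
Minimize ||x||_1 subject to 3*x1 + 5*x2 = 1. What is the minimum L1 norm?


Axis intercepts:
  x1 = 1/3, x2 = 0: L1 = 1/3
  x1 = 0, x2 = 1/5: L1 = 1/5
x* = (0, 1/5)
||x*||_1 = 1/5.

1/5


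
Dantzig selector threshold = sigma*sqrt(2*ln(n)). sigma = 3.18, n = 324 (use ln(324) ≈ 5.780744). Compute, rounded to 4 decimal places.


ln(324) ≈ 5.780744.
2*ln(n) ≈ 11.561488.
sqrt(2*ln(n)) ≈ sqrt(11.561488) ≈ 3.400219.
threshold ≈ 3.18*3.400219 = 10.81269642 ≈ 10.8127.

10.8127


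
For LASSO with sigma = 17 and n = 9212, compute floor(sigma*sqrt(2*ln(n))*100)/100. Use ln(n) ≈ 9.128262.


ln(9212) ≈ 9.128262.
2*ln(n) ≈ 18.256524.
sqrt(2*ln(n)) ≈ sqrt(18.256524) ≈ 4.272765.
lambda ≈ 17*4.272765 = 72.637005.
floor(lambda*100)/100 = 72.63.

72.63


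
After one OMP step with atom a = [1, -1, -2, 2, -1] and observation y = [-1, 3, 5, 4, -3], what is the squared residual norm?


a^T a = 11.
a^T y = -3.
coeff = -3/11 = -3/11.
||r||^2 = 651/11.

651/11


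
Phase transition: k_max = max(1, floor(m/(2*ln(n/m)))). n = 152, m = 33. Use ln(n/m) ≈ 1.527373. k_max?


n/m = 152/33.
ln(n/m) ≈ 1.527373.
2*ln(n/m) ≈ 3.054746.
m/(2*ln(n/m)) ≈ 33/3.054746 ≈ 10.8029.
floor = 10.
k_max = max(1, 10) = 10.

10


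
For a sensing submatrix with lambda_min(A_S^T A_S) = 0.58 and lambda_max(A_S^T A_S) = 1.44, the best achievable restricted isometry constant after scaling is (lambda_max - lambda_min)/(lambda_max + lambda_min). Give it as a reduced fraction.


lambda_max - lambda_min = 1.44 - 0.58 = 0.86.
lambda_max + lambda_min = 1.44 + 0.58 = 2.02.
delta = 0.86/2.02 = 86/202 = 43/101.

43/101


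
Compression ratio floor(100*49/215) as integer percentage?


100*m/n = 100*49/215 ≈ 22.7907.
floor = 22.

22


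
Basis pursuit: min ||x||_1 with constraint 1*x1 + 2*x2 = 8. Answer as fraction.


Axis intercepts:
  x1 = 8, x2 = 0: L1 = 8
  x1 = 0, x2 = 4: L1 = 4
x* = (0, 4)
||x*||_1 = 4.

4


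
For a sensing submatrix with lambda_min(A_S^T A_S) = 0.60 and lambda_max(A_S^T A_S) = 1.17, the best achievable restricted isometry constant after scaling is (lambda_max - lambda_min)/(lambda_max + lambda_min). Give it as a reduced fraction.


lambda_max - lambda_min = 1.17 - 0.60 = 0.57.
lambda_max + lambda_min = 1.17 + 0.60 = 1.77.
delta = 0.57/1.77 = 57/177 = 19/59.

19/59


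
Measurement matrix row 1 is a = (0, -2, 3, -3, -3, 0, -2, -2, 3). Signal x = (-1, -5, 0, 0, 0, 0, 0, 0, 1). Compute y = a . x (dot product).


Non-zero terms: ['0*-1', '-2*-5', '3*1']
Products: [0, 10, 3]
y = sum = 13.

13


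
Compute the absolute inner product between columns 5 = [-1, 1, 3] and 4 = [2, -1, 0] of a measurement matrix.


Inner product: -1*2 + 1*-1 + 3*0
Products: [-2, -1, 0]
Sum = -3.
|dot| = 3.

3


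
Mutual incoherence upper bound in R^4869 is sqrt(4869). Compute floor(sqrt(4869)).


69^2 = 4761 <= 4869 < 4900 = 70^2, so 69 <= sqrt(4869) < 70.
floor(sqrt(4869)) = 69.

69


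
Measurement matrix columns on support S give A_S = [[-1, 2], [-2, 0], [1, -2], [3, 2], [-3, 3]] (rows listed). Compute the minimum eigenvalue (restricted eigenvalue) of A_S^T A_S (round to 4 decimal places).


A_S^T A_S = [[24, -7], [-7, 21]].
trace = 45.
det = 455.
disc = trace^2 - 4*det = 2025 - 4*455 = 205.
sqrt(205) ≈ 14.317821.
lam_min = (45 - sqrt(205))/2 ≈ (45 - 14.317821)/2 = 15.3410895 ≈ 15.3411.

15.3411


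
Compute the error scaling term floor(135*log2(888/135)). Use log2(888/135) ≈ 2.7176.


log2(n/k) = log2(888/135) ≈ 2.7176.
k*log2(n/k) ≈ 135*2.7176 = 366.876.
floor(366.876) = 366.

366


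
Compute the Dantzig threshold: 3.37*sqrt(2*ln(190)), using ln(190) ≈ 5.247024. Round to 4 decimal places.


ln(190) ≈ 5.247024.
2*ln(n) ≈ 10.494048.
sqrt(2*ln(n)) ≈ sqrt(10.494048) ≈ 3.239452.
threshold ≈ 3.37*3.239452 = 10.91695324 ≈ 10.9170.

10.9170


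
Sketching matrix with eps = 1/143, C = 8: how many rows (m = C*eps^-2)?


1/eps = 143.
(1/eps)^2 = 20449.
m = 8*20449 = 163592.

163592


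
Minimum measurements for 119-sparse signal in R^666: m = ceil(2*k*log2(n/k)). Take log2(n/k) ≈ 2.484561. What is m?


log2(n/k) = log2(666/119) ≈ 2.484561.
2*k*log2(n/k) ≈ 2*119*2.484561 = 591.325518.
m = ceil(591.325518) = 592.

592


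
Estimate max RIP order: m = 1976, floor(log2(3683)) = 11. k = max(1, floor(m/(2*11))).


floor(log2(3683)) = 11.
2*11 = 22.
m/(2*floor(log2(n))) = 1976/22 ≈ 89.8182.
floor = 89.
k = max(1, 89) = 89.

89


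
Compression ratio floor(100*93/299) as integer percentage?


100*m/n = 100*93/299 ≈ 31.1037.
floor = 31.

31


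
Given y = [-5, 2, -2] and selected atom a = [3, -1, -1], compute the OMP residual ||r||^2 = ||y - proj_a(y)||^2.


a^T a = 11.
a^T y = -15.
coeff = -15/11 = -15/11.
||r||^2 = 138/11.

138/11


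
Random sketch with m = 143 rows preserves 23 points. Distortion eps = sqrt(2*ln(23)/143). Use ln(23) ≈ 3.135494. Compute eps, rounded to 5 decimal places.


ln(23) ≈ 3.135494.
2*ln(N)/m ≈ 2*3.135494/143 ≈ 0.04385306.
eps = sqrt(0.04385306) ≈ 0.2094112 ≈ 0.20941.

0.20941


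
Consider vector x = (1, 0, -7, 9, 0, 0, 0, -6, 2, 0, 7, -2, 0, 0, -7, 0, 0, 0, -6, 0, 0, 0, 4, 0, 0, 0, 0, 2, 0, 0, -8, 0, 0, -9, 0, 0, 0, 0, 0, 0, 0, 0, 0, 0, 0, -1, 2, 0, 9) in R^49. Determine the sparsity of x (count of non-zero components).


Non-zero positions: [0, 2, 3, 7, 8, 10, 11, 14, 18, 22, 27, 30, 33, 45, 46, 48].
Sparsity = 16.

16


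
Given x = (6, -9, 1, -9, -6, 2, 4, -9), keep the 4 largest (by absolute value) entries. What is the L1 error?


Sorted |x_i| descending: [9, 9, 9, 6, 6, 4, 2, 1]
Keep top 4: [9, 9, 9, 6]
Tail entries: [6, 4, 2, 1]
L1 error = sum of tail = 13.

13


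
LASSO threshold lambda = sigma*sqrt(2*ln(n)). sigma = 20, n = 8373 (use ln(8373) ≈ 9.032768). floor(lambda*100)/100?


ln(8373) ≈ 9.032768.
2*ln(n) ≈ 18.065536.
sqrt(2*ln(n)) ≈ sqrt(18.065536) ≈ 4.250357.
lambda ≈ 20*4.250357 = 85.00714.
floor(lambda*100)/100 = 85.00.

85.00


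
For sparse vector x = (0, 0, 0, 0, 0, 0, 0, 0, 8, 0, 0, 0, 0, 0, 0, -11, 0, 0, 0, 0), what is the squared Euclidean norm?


Non-zero entries: [(8, 8), (15, -11)]
Squares: [64, 121]
||x||_2^2 = sum = 185.

185


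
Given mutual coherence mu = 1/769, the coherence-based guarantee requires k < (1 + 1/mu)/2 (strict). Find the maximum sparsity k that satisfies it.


1/mu = 769.
1 + 1/mu = 770.
(1 + 1/mu)/2 = 385 is an integer and the inequality is strict, so k_max = 385 - 1 = 384.

384


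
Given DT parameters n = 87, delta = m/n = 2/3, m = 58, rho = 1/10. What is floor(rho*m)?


m = 2/3*87 = 58.
rho = 1/10.
rho*m = 1/10*58 = 5.8.
k = floor(5.8) = 5.

5


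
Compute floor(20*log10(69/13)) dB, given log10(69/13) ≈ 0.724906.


||x||/||e|| = 69/13.
log10(69/13) ≈ 0.724906.
20*log10(||x||/||e||) ≈ 20*0.724906 = 14.49812.
floor(14.49812) = 14.

14


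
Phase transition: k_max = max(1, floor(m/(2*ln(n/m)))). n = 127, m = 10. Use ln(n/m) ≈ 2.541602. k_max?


n/m = 127/10.
ln(n/m) ≈ 2.541602.
2*ln(n/m) ≈ 5.083204.
m/(2*ln(n/m)) ≈ 10/5.083204 ≈ 1.9673.
floor = 1.
k_max = max(1, 1) = 1.

1


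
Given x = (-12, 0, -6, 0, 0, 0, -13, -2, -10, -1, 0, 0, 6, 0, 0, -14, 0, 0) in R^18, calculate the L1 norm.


Non-zero entries: [(0, -12), (2, -6), (6, -13), (7, -2), (8, -10), (9, -1), (12, 6), (15, -14)]
Absolute values: [12, 6, 13, 2, 10, 1, 6, 14]
||x||_1 = sum = 64.

64


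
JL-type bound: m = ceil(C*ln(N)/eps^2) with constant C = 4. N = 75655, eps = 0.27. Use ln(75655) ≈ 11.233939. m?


ln(75655) ≈ 11.233939.
eps^2 = 0.27^2 = 0.0729.
C*ln(N)/eps^2 ≈ 4*11.233939/0.0729 ≈ 616.4027.
m = ceil(616.4027) = 617.

617


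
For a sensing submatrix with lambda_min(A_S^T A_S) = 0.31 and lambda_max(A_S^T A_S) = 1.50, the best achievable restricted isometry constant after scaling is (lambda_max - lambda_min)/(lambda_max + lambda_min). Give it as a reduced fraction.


lambda_max - lambda_min = 1.50 - 0.31 = 1.19.
lambda_max + lambda_min = 1.50 + 0.31 = 1.81.
delta = 1.19/1.81 = 119/181.

119/181


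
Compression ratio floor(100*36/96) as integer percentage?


100*m/n = 100*36/96 ≈ 37.5.
floor = 37.

37


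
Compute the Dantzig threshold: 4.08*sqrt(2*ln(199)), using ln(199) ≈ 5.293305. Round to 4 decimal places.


ln(199) ≈ 5.293305.
2*ln(n) ≈ 10.58661.
sqrt(2*ln(n)) ≈ sqrt(10.58661) ≈ 3.253707.
threshold ≈ 4.08*3.253707 = 13.27512456 ≈ 13.2751.

13.2751


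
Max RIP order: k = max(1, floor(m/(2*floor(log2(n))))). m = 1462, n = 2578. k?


floor(log2(2578)) = 11.
2*11 = 22.
m/(2*floor(log2(n))) = 1462/22 ≈ 66.4545.
floor = 66.
k = max(1, 66) = 66.

66


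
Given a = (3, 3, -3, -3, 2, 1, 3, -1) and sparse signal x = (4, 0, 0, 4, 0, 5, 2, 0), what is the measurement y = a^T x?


Non-zero terms: ['3*4', '-3*4', '1*5', '3*2']
Products: [12, -12, 5, 6]
y = sum = 11.

11


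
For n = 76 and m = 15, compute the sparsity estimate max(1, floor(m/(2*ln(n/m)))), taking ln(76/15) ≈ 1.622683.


n/m = 76/15.
ln(n/m) ≈ 1.622683.
2*ln(n/m) ≈ 3.245366.
m/(2*ln(n/m)) ≈ 15/3.245366 ≈ 4.622.
floor = 4.
k_max = max(1, 4) = 4.

4


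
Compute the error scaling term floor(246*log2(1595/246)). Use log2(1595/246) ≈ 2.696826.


log2(n/k) = log2(1595/246) ≈ 2.696826.
k*log2(n/k) ≈ 246*2.696826 = 663.419196.
floor(663.419196) = 663.

663


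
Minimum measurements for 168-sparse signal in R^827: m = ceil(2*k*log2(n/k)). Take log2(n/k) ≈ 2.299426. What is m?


log2(n/k) = log2(827/168) ≈ 2.299426.
2*k*log2(n/k) ≈ 2*168*2.299426 = 772.607136.
m = ceil(772.607136) = 773.

773


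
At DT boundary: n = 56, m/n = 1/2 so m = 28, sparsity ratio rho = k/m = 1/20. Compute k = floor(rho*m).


m = 1/2*56 = 28.
rho = 1/20.
rho*m = 1/20*28 = 1.4.
k = floor(1.4) = 1.

1


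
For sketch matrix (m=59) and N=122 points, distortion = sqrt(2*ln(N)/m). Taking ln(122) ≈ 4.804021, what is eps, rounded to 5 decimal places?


ln(122) ≈ 4.804021.
2*ln(N)/m ≈ 2*4.804021/59 ≈ 0.16284817.
eps = sqrt(0.16284817) ≈ 0.4035445 ≈ 0.40354.

0.40354


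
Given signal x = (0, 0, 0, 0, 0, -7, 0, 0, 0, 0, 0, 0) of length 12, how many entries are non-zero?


Non-zero positions: [5].
Sparsity = 1.

1


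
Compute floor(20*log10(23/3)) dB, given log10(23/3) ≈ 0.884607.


||x||/||e|| = 23/3.
log10(23/3) ≈ 0.884607.
20*log10(||x||/||e||) ≈ 20*0.884607 = 17.69214.
floor(17.69214) = 17.

17


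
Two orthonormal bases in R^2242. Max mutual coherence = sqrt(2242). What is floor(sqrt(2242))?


47^2 = 2209 <= 2242 < 2304 = 48^2, so 47 <= sqrt(2242) < 48.
floor(sqrt(2242)) = 47.

47


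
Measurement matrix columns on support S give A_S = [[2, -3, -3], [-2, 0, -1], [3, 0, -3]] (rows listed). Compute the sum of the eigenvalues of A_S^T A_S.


Sum of eigenvalues of A_S^T A_S = trace(A_S^T A_S) = sum of squared column norms of A_S.
A_S^T A_S diagonal: [17, 9, 19].
trace = 17 + 9 + 19 = 45.

45


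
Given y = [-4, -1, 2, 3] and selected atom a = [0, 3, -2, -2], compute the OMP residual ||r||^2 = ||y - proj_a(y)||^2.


a^T a = 17.
a^T y = -13.
coeff = -13/17 = -13/17.
||r||^2 = 341/17.

341/17


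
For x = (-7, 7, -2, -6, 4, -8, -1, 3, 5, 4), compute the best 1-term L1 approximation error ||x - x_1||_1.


Sorted |x_i| descending: [8, 7, 7, 6, 5, 4, 4, 3, 2, 1]
Keep top 1: [8]
Tail entries: [7, 7, 6, 5, 4, 4, 3, 2, 1]
L1 error = sum of tail = 39.

39


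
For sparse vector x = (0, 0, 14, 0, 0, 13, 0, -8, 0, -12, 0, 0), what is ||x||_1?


Non-zero entries: [(2, 14), (5, 13), (7, -8), (9, -12)]
Absolute values: [14, 13, 8, 12]
||x||_1 = sum = 47.

47


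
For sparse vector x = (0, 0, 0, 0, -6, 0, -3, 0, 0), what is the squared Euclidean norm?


Non-zero entries: [(4, -6), (6, -3)]
Squares: [36, 9]
||x||_2^2 = sum = 45.

45


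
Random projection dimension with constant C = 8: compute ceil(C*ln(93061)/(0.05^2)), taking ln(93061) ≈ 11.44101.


ln(93061) ≈ 11.44101.
eps^2 = 0.05^2 = 0.0025.
C*ln(N)/eps^2 ≈ 8*11.44101/0.0025 ≈ 36611.232.
m = ceil(36611.232) = 36612.

36612


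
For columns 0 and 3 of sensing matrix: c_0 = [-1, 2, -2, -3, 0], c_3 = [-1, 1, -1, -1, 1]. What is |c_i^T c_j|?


Inner product: -1*-1 + 2*1 + -2*-1 + -3*-1 + 0*1
Products: [1, 2, 2, 3, 0]
Sum = 8.
|dot| = 8.

8


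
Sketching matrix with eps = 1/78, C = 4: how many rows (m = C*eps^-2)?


1/eps = 78.
(1/eps)^2 = 6084.
m = 4*6084 = 24336.

24336


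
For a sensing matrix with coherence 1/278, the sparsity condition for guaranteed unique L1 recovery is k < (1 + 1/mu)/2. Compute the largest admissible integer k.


1/mu = 278.
1 + 1/mu = 279.
(1 + 1/mu)/2 = 139.5 is not an integer, so k_max = floor(139.5) = 139.

139


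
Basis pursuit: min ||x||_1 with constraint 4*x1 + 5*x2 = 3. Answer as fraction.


Axis intercepts:
  x1 = 3/4, x2 = 0: L1 = 3/4
  x1 = 0, x2 = 3/5: L1 = 3/5
x* = (0, 3/5)
||x*||_1 = 3/5.

3/5


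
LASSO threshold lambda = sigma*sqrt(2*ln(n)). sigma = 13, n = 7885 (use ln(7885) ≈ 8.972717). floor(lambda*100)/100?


ln(7885) ≈ 8.972717.
2*ln(n) ≈ 17.945434.
sqrt(2*ln(n)) ≈ sqrt(17.945434) ≈ 4.236205.
lambda ≈ 13*4.236205 = 55.070665.
floor(lambda*100)/100 = 55.07.

55.07


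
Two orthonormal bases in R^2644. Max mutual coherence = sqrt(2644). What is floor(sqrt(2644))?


51^2 = 2601 <= 2644 < 2704 = 52^2, so 51 <= sqrt(2644) < 52.
floor(sqrt(2644)) = 51.

51


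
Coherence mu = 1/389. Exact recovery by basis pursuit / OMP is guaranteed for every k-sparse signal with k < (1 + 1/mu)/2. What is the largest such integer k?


1/mu = 389.
1 + 1/mu = 390.
(1 + 1/mu)/2 = 195 is an integer and the inequality is strict, so k_max = 195 - 1 = 194.

194


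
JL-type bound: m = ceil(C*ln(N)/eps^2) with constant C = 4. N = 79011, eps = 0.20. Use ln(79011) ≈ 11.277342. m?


ln(79011) ≈ 11.277342.
eps^2 = 0.20^2 = 0.04.
C*ln(N)/eps^2 ≈ 4*11.277342/0.04 ≈ 1127.7342.
m = ceil(1127.7342) = 1128.

1128


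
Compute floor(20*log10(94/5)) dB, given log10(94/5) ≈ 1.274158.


||x||/||e|| = 94/5.
log10(94/5) ≈ 1.274158.
20*log10(||x||/||e||) ≈ 20*1.274158 = 25.48316.
floor(25.48316) = 25.

25


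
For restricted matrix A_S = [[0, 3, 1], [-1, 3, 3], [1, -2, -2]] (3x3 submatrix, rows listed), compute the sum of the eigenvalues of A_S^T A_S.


Sum of eigenvalues of A_S^T A_S = trace(A_S^T A_S) = sum of squared column norms of A_S.
A_S^T A_S diagonal: [2, 22, 14].
trace = 2 + 22 + 14 = 38.

38


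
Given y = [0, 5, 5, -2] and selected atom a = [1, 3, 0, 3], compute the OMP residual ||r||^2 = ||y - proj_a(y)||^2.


a^T a = 19.
a^T y = 9.
coeff = 9/19 = 9/19.
||r||^2 = 945/19.

945/19


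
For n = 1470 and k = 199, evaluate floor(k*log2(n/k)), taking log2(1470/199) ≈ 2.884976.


log2(n/k) = log2(1470/199) ≈ 2.884976.
k*log2(n/k) ≈ 199*2.884976 = 574.110224.
floor(574.110224) = 574.

574


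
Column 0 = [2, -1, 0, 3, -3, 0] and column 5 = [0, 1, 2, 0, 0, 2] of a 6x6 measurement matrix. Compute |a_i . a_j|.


Inner product: 2*0 + -1*1 + 0*2 + 3*0 + -3*0 + 0*2
Products: [0, -1, 0, 0, 0, 0]
Sum = -1.
|dot| = 1.

1


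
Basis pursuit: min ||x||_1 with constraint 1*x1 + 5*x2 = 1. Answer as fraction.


Axis intercepts:
  x1 = 1, x2 = 0: L1 = 1
  x1 = 0, x2 = 1/5: L1 = 1/5
x* = (0, 1/5)
||x*||_1 = 1/5.

1/5


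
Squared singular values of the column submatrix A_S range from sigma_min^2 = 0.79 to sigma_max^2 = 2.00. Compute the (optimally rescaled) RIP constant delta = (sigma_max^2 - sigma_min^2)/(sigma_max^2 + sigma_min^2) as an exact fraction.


lambda_max - lambda_min = 2.00 - 0.79 = 1.21.
lambda_max + lambda_min = 2.00 + 0.79 = 2.79.
delta = 1.21/2.79 = 121/279.

121/279


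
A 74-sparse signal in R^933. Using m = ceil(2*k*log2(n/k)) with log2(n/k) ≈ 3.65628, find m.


log2(n/k) = log2(933/74) ≈ 3.65628.
2*k*log2(n/k) ≈ 2*74*3.65628 = 541.12944.
m = ceil(541.12944) = 542.

542
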